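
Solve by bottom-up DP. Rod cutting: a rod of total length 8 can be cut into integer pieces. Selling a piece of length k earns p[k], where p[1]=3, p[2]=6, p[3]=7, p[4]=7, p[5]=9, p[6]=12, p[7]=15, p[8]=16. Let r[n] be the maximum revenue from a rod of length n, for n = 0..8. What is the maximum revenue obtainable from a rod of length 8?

   n    0    1    2    3    4    5    6    7    8
r[n]    0    3    6    9   12   15   18   21   24

24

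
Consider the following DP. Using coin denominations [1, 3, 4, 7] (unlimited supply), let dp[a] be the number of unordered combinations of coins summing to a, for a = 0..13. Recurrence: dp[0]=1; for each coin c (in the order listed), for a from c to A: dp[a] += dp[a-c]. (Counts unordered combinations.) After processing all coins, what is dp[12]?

after  coin     0     1     2     3     4     5     6     7     8     9    10    11    12    13
          1     1     1     1     1     1     1     1     1     1     1     1     1     1     1
          3     1     1     1     2     2     2     3     3     3     4     4     4     5     5
          4     1     1     1     2     3     3     4     5     6     7     8     9    11    12
          7     1     1     1     2     3     3     4     6     7     8    10    12    14    16

14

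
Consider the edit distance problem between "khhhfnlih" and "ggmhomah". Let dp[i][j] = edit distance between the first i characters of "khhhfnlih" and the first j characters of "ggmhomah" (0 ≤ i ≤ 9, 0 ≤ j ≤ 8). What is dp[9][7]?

   ''  g  g  m  h  o  m  a  h
''  0  1  2  3  4  5  6  7  8
 k  1  1  2  3  4  5  6  7  8
 h  2  2  2  3  3  4  5  6  7
 h  3  3  3  3  3  4  5  6  6
 h  4  4  4  4  3  4  5  6  6
 f  5  5  5  5  4  4  5  6  7
 n  6  6  6  6  5  5  5  6  7
 l  7  7  7  7  6  6  6  6  7
 i  8  8  8  8  7  7  7  7  7
 h  9  9  9  9  8  8  8  8  7

8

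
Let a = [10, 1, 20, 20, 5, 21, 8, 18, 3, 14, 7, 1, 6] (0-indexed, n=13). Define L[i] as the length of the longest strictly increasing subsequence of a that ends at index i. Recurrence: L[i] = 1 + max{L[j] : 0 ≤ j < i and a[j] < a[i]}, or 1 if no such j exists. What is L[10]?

   i    0    1    2    3    4    5    6    7    8    9   10   11   12
a[i]   10    1   20   20    5   21    8   18    3   14    7    1    6
L[i]    1    1    2    2    2    3    3    4    2    4    3    1    3

3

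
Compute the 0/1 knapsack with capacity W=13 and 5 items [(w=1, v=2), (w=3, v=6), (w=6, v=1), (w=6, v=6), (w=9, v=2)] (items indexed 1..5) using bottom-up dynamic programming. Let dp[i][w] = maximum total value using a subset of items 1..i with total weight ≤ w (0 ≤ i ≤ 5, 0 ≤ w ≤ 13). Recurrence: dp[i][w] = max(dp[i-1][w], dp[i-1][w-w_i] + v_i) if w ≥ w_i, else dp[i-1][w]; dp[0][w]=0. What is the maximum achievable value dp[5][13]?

i\w   0   1   2   3   4   5   6   7   8   9  10  11  12  13
  0   0   0   0   0   0   0   0   0   0   0   0   0   0   0
  1   0   2   2   2   2   2   2   2   2   2   2   2   2   2
  2   0   2   2   6   8   8   8   8   8   8   8   8   8   8
  3   0   2   2   6   8   8   8   8   8   8   9   9   9   9
  4   0   2   2   6   8   8   8   8   8  12  14  14  14  14
  5   0   2   2   6   8   8   8   8   8  12  14  14  14  14

14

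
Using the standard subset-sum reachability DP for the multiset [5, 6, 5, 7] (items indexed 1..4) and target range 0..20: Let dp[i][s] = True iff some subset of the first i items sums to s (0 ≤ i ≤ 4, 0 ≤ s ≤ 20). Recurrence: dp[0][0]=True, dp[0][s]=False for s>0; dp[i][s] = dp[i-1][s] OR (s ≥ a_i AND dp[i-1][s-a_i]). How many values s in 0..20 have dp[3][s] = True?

6

i\s   0   1   2   3   4   5   6   7   8   9  10  11  12  13  14  15  16  17  18  19  20
  0   T   F   F   F   F   F   F   F   F   F   F   F   F   F   F   F   F   F   F   F   F
  1   T   F   F   F   F   T   F   F   F   F   F   F   F   F   F   F   F   F   F   F   F
  2   T   F   F   F   F   T   T   F   F   F   F   T   F   F   F   F   F   F   F   F   F
  3   T   F   F   F   F   T   T   F   F   F   T   T   F   F   F   F   T   F   F   F   F
  4   T   F   F   F   F   T   T   T   F   F   T   T   T   T   F   F   T   T   T   F   F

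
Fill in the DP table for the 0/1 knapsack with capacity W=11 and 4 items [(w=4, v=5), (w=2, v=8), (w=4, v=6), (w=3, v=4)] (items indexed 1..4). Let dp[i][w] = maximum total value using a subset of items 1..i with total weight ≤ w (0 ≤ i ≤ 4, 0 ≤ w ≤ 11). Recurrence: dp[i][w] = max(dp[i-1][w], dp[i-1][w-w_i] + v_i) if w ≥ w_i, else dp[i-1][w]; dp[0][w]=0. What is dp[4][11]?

i\w   0   1   2   3   4   5   6   7   8   9  10  11
  0   0   0   0   0   0   0   0   0   0   0   0   0
  1   0   0   0   0   5   5   5   5   5   5   5   5
  2   0   0   8   8   8   8  13  13  13  13  13  13
  3   0   0   8   8   8   8  14  14  14  14  19  19
  4   0   0   8   8   8  12  14  14  14  18  19  19

19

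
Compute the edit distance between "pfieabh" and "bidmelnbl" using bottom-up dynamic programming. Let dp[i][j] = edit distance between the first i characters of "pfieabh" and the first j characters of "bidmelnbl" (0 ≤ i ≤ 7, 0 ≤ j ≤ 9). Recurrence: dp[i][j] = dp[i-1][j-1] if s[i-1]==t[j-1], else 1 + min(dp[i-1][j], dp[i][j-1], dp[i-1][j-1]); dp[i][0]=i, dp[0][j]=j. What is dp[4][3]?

3

   ''  b  i  d  m  e  l  n  b  l
''  0  1  2  3  4  5  6  7  8  9
 p  1  1  2  3  4  5  6  7  8  9
 f  2  2  2  3  4  5  6  7  8  9
 i  3  3  2  3  4  5  6  7  8  9
 e  4  4  3  3  4  4  5  6  7  8
 a  5  5  4  4  4  5  5  6  7  8
 b  6  5  5  5  5  5  6  6  6  7
 h  7  6  6  6  6  6  6  7  7  7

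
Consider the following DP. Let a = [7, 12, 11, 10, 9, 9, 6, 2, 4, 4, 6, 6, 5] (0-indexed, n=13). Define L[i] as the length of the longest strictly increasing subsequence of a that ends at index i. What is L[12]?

   i    0    1    2    3    4    5    6    7    8    9   10   11   12
a[i]    7   12   11   10    9    9    6    2    4    4    6    6    5
L[i]    1    2    2    2    2    2    1    1    2    2    3    3    3

3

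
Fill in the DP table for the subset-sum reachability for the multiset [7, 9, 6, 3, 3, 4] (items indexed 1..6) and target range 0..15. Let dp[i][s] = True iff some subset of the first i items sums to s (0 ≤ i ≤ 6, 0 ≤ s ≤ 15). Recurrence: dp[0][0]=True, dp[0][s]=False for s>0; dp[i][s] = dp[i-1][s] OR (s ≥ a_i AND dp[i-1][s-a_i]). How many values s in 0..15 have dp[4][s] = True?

9

i\s   0   1   2   3   4   5   6   7   8   9  10  11  12  13  14  15
  0   T   F   F   F   F   F   F   F   F   F   F   F   F   F   F   F
  1   T   F   F   F   F   F   F   T   F   F   F   F   F   F   F   F
  2   T   F   F   F   F   F   F   T   F   T   F   F   F   F   F   F
  3   T   F   F   F   F   F   T   T   F   T   F   F   F   T   F   T
  4   T   F   F   T   F   F   T   T   F   T   T   F   T   T   F   T
  5   T   F   F   T   F   F   T   T   F   T   T   F   T   T   F   T
  6   T   F   F   T   T   F   T   T   F   T   T   T   T   T   T   T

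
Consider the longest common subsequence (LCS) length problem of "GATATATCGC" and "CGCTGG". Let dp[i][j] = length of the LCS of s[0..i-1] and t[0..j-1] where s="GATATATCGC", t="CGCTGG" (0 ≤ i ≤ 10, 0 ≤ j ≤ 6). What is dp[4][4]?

   ''  C  G  C  T  G  G
''  0  0  0  0  0  0  0
 G  0  0  1  1  1  1  1
 A  0  0  1  1  1  1  1
 T  0  0  1  1  2  2  2
 A  0  0  1  1  2  2  2
 T  0  0  1  1  2  2  2
 A  0  0  1  1  2  2  2
 T  0  0  1  1  2  2  2
 C  0  1  1  2  2  2  2
 G  0  1  2  2  2  3  3
 C  0  1  2  3  3  3  3

2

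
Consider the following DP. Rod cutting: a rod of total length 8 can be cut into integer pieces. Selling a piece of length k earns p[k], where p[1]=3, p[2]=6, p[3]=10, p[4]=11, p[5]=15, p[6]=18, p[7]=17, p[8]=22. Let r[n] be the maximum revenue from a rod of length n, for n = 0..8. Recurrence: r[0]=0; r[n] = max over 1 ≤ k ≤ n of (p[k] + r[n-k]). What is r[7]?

   n    0    1    2    3    4    5    6    7    8
r[n]    0    3    6   10   13   16   20   23   26

23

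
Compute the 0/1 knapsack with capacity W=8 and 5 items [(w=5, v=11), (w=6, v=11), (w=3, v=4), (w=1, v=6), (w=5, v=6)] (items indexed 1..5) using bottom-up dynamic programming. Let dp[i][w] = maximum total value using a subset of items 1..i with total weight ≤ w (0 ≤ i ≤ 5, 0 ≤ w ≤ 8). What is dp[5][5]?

i\w   0   1   2   3   4   5   6   7   8
  0   0   0   0   0   0   0   0   0   0
  1   0   0   0   0   0  11  11  11  11
  2   0   0   0   0   0  11  11  11  11
  3   0   0   0   4   4  11  11  11  15
  4   0   6   6   6  10  11  17  17  17
  5   0   6   6   6  10  11  17  17  17

11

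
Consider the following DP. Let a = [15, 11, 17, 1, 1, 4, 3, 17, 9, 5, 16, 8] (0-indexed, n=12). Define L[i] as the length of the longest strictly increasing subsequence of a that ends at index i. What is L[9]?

3

   i    0    1    2    3    4    5    6    7    8    9   10   11
a[i]   15   11   17    1    1    4    3   17    9    5   16    8
L[i]    1    1    2    1    1    2    2    3    3    3    4    4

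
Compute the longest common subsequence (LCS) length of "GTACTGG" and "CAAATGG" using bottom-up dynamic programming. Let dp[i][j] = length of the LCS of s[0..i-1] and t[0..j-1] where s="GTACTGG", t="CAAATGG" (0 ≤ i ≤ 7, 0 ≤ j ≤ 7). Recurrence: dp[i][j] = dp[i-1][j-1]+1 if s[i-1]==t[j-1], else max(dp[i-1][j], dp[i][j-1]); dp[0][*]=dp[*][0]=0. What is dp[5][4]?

   ''  C  A  A  A  T  G  G
''  0  0  0  0  0  0  0  0
 G  0  0  0  0  0  0  1  1
 T  0  0  0  0  0  1  1  1
 A  0  0  1  1  1  1  1  1
 C  0  1  1  1  1  1  1  1
 T  0  1  1  1  1  2  2  2
 G  0  1  1  1  1  2  3  3
 G  0  1  1  1  1  2  3  4

1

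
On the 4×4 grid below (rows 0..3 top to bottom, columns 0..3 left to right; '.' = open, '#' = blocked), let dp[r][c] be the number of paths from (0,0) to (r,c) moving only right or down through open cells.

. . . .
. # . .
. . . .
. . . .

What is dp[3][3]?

r\c   0   1   2   3
  0   1   1   1   1
  1   1   0   1   2
  2   1   1   2   4
  3   1   2   4   8

8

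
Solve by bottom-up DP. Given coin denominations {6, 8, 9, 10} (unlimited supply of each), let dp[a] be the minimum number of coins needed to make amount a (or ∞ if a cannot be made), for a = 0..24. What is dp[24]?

 a  0  1  2  3  4  5  6  7  8  9 10 11 12 13 14 15 16 17 18 19 20 21 22 23 24
dp  0  -  -  -  -  -  1  -  1  1  1  -  2  -  2  2  2  2  2  2  2  3  3  3  3
(- denotes ∞ / unreachable)

3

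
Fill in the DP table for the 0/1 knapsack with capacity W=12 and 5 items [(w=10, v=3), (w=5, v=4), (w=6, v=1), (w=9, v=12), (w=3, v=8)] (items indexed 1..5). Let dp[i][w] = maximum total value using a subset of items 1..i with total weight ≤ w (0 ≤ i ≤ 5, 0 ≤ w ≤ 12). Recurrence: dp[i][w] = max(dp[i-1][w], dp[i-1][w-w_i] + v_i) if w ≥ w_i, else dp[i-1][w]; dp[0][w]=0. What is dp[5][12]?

i\w   0   1   2   3   4   5   6   7   8   9  10  11  12
  0   0   0   0   0   0   0   0   0   0   0   0   0   0
  1   0   0   0   0   0   0   0   0   0   0   3   3   3
  2   0   0   0   0   0   4   4   4   4   4   4   4   4
  3   0   0   0   0   0   4   4   4   4   4   4   5   5
  4   0   0   0   0   0   4   4   4   4  12  12  12  12
  5   0   0   0   8   8   8   8   8  12  12  12  12  20

20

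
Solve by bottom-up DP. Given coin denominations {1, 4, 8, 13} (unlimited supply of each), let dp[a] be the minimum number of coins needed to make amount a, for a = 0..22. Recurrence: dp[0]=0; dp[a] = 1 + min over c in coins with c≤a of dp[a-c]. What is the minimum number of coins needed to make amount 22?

3

 a  0  1  2  3  4  5  6  7  8  9 10 11 12 13 14 15 16 17 18 19 20 21 22
dp  0  1  2  3  1  2  3  4  1  2  3  4  2  1  2  3  2  2  3  4  3  2  3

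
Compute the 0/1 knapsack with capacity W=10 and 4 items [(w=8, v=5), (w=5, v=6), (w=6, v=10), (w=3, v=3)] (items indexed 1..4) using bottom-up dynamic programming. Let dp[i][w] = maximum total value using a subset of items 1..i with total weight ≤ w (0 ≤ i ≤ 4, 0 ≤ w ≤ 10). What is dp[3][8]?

i\w   0   1   2   3   4   5   6   7   8   9  10
  0   0   0   0   0   0   0   0   0   0   0   0
  1   0   0   0   0   0   0   0   0   5   5   5
  2   0   0   0   0   0   6   6   6   6   6   6
  3   0   0   0   0   0   6  10  10  10  10  10
  4   0   0   0   3   3   6  10  10  10  13  13

10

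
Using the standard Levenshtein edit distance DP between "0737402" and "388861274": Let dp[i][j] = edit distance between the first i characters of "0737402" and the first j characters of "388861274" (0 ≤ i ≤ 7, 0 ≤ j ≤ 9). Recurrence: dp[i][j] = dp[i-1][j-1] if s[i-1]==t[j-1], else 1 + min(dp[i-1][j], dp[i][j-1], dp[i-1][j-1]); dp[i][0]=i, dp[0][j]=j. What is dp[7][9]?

   ''  3  8  8  8  6  1  2  7  4
''  0  1  2  3  4  5  6  7  8  9
 0  1  1  2  3  4  5  6  7  8  9
 7  2  2  2  3  4  5  6  7  7  8
 3  3  2  3  3  4  5  6  7  8  8
 7  4  3  3  4  4  5  6  7  7  8
 4  5  4  4  4  5  5  6  7  8  7
 0  6  5  5  5  5  6  6  7  8  8
 2  7  6  6  6  6  6  7  6  7  8

8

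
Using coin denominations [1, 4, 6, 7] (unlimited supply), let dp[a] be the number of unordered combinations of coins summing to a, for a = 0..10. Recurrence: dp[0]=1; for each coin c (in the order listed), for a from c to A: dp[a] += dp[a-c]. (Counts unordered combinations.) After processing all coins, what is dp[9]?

after  coin     0     1     2     3     4     5     6     7     8     9    10
          1     1     1     1     1     1     1     1     1     1     1     1
          4     1     1     1     1     2     2     2     2     3     3     3
          6     1     1     1     1     2     2     3     3     4     4     5
          7     1     1     1     1     2     2     3     4     5     5     6

5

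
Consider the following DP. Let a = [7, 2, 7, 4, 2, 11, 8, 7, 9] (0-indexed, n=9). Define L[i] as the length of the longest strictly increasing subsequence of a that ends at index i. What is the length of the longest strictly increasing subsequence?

   i    0    1    2    3    4    5    6    7    8
a[i]    7    2    7    4    2   11    8    7    9
L[i]    1    1    2    2    1    3    3    3    4

4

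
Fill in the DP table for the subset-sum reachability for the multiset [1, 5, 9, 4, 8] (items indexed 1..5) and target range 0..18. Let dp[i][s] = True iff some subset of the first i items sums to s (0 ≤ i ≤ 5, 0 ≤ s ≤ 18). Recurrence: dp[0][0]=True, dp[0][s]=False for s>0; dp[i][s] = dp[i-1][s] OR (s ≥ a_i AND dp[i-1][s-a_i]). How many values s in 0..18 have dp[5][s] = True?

14

i\s   0   1   2   3   4   5   6   7   8   9  10  11  12  13  14  15  16  17  18
  0   T   F   F   F   F   F   F   F   F   F   F   F   F   F   F   F   F   F   F
  1   T   T   F   F   F   F   F   F   F   F   F   F   F   F   F   F   F   F   F
  2   T   T   F   F   F   T   T   F   F   F   F   F   F   F   F   F   F   F   F
  3   T   T   F   F   F   T   T   F   F   T   T   F   F   F   T   T   F   F   F
  4   T   T   F   F   T   T   T   F   F   T   T   F   F   T   T   T   F   F   T
  5   T   T   F   F   T   T   T   F   T   T   T   F   T   T   T   T   F   T   T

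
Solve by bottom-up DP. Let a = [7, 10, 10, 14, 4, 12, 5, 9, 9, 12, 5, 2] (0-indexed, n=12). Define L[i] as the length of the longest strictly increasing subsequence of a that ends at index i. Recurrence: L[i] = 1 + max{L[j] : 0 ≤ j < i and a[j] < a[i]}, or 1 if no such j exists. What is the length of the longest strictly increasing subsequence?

4

   i    0    1    2    3    4    5    6    7    8    9   10   11
a[i]    7   10   10   14    4   12    5    9    9   12    5    2
L[i]    1    2    2    3    1    3    2    3    3    4    2    1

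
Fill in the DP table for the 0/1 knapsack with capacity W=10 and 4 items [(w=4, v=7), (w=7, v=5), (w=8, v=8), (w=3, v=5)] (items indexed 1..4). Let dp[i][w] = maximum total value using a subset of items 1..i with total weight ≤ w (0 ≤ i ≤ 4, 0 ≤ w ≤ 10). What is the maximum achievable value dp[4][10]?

12

i\w   0   1   2   3   4   5   6   7   8   9  10
  0   0   0   0   0   0   0   0   0   0   0   0
  1   0   0   0   0   7   7   7   7   7   7   7
  2   0   0   0   0   7   7   7   7   7   7   7
  3   0   0   0   0   7   7   7   7   8   8   8
  4   0   0   0   5   7   7   7  12  12  12  12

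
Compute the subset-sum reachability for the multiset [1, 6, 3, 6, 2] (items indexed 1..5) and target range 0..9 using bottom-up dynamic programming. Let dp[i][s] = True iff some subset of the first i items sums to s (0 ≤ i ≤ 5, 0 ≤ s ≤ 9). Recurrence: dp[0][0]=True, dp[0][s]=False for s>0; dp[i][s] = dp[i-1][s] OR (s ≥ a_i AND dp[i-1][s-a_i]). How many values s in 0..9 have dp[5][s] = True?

i\s   0   1   2   3   4   5   6   7   8   9
  0   T   F   F   F   F   F   F   F   F   F
  1   T   T   F   F   F   F   F   F   F   F
  2   T   T   F   F   F   F   T   T   F   F
  3   T   T   F   T   T   F   T   T   F   T
  4   T   T   F   T   T   F   T   T   F   T
  5   T   T   T   T   T   T   T   T   T   T

10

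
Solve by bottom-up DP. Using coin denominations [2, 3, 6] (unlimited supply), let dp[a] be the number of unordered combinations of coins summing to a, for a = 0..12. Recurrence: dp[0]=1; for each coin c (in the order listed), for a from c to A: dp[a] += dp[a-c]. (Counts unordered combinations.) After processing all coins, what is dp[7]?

after  coin     0     1     2     3     4     5     6     7     8     9    10    11    12
          2     1     0     1     0     1     0     1     0     1     0     1     0     1
          3     1     0     1     1     1     1     2     1     2     2     2     2     3
          6     1     0     1     1     1     1     3     1     3     3     3     3     6

1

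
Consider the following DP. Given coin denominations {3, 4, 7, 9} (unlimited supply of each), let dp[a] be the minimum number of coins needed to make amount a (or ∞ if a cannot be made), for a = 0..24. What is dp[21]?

3

 a  0  1  2  3  4  5  6  7  8  9 10 11 12 13 14 15 16 17 18 19 20 21 22 23 24
dp  0  -  -  1  1  -  2  1  2  1  2  2  2  2  2  3  2  3  2  3  3  3  3  3  4
(- denotes ∞ / unreachable)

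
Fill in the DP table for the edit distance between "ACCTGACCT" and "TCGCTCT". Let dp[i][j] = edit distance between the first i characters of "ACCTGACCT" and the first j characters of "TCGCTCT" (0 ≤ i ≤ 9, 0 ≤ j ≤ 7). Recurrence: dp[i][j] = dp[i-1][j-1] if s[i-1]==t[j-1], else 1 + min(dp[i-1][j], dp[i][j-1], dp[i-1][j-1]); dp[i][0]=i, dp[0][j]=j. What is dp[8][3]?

6

   ''  T  C  G  C  T  C  T
''  0  1  2  3  4  5  6  7
 A  1  1  2  3  4  5  6  7
 C  2  2  1  2  3  4  5  6
 C  3  3  2  2  2  3  4  5
 T  4  3  3  3  3  2  3  4
 G  5  4  4  3  4  3  3  4
 A  6  5  5  4  4  4  4  4
 C  7  6  5  5  4  5  4  5
 C  8  7  6  6  5  5  5  5
 T  9  8  7  7  6  5  6  5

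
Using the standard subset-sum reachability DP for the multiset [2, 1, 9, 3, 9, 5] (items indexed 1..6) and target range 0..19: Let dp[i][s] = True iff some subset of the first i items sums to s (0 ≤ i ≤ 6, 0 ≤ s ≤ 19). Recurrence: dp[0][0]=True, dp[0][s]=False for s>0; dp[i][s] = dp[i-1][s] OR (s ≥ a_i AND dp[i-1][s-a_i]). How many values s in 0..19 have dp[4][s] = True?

14

i\s   0   1   2   3   4   5   6   7   8   9  10  11  12  13  14  15  16  17  18  19
  0   T   F   F   F   F   F   F   F   F   F   F   F   F   F   F   F   F   F   F   F
  1   T   F   T   F   F   F   F   F   F   F   F   F   F   F   F   F   F   F   F   F
  2   T   T   T   T   F   F   F   F   F   F   F   F   F   F   F   F   F   F   F   F
  3   T   T   T   T   F   F   F   F   F   T   T   T   T   F   F   F   F   F   F   F
  4   T   T   T   T   T   T   T   F   F   T   T   T   T   T   T   T   F   F   F   F
  5   T   T   T   T   T   T   T   F   F   T   T   T   T   T   T   T   F   F   T   T
  6   T   T   T   T   T   T   T   T   T   T   T   T   T   T   T   T   T   T   T   T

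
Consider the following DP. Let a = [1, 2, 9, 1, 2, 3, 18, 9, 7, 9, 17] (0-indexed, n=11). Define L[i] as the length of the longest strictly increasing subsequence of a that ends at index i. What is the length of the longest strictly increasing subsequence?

   i    0    1    2    3    4    5    6    7    8    9   10
a[i]    1    2    9    1    2    3   18    9    7    9   17
L[i]    1    2    3    1    2    3    4    4    4    5    6

6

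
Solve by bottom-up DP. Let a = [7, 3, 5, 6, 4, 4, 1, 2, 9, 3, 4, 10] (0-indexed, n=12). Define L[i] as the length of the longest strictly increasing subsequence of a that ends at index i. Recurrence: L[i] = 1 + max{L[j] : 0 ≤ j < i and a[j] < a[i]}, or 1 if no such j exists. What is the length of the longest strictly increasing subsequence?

5

   i    0    1    2    3    4    5    6    7    8    9   10   11
a[i]    7    3    5    6    4    4    1    2    9    3    4   10
L[i]    1    1    2    3    2    2    1    2    4    3    4    5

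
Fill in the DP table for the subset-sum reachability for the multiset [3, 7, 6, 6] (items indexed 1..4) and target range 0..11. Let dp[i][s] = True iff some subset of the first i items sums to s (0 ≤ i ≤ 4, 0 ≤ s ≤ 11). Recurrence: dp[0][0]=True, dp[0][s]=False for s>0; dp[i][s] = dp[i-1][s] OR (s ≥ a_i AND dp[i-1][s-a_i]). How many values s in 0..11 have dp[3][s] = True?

i\s   0   1   2   3   4   5   6   7   8   9  10  11
  0   T   F   F   F   F   F   F   F   F   F   F   F
  1   T   F   F   T   F   F   F   F   F   F   F   F
  2   T   F   F   T   F   F   F   T   F   F   T   F
  3   T   F   F   T   F   F   T   T   F   T   T   F
  4   T   F   F   T   F   F   T   T   F   T   T   F

6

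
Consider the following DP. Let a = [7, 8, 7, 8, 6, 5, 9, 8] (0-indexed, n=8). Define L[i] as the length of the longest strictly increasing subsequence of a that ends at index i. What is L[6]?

   i    0    1    2    3    4    5    6    7
a[i]    7    8    7    8    6    5    9    8
L[i]    1    2    1    2    1    1    3    2

3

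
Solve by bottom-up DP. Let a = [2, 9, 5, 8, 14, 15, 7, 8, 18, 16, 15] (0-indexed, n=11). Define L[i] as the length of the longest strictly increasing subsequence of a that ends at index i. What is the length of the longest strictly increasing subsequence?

   i    0    1    2    3    4    5    6    7    8    9   10
a[i]    2    9    5    8   14   15    7    8   18   16   15
L[i]    1    2    2    3    4    5    3    4    6    6    5

6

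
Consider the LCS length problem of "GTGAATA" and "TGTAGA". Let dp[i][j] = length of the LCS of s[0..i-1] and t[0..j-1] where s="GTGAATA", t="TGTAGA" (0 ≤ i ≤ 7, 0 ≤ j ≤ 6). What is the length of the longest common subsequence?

   ''  T  G  T  A  G  A
''  0  0  0  0  0  0  0
 G  0  0  1  1  1  1  1
 T  0  1  1  2  2  2  2
 G  0  1  2  2  2  3  3
 A  0  1  2  2  3  3  4
 A  0  1  2  2  3  3  4
 T  0  1  2  3  3  3  4
 A  0  1  2  3  4  4  4

4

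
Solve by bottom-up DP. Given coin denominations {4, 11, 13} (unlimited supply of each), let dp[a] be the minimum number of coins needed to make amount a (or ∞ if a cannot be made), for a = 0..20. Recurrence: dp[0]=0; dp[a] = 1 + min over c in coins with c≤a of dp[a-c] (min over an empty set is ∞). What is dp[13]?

 a  0  1  2  3  4  5  6  7  8  9 10 11 12 13 14 15 16 17 18 19 20
dp  0  -  -  -  1  -  -  -  2  -  -  1  3  1  -  2  4  2  -  3  5
(- denotes ∞ / unreachable)

1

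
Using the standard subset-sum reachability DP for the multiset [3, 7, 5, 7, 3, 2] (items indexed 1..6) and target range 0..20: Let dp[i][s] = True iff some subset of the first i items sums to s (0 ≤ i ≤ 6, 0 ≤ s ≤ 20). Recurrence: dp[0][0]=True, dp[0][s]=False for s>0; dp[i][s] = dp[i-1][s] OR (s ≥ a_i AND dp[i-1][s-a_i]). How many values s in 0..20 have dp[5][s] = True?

i\s   0   1   2   3   4   5   6   7   8   9  10  11  12  13  14  15  16  17  18  19  20
  0   T   F   F   F   F   F   F   F   F   F   F   F   F   F   F   F   F   F   F   F   F
  1   T   F   F   T   F   F   F   F   F   F   F   F   F   F   F   F   F   F   F   F   F
  2   T   F   F   T   F   F   F   T   F   F   T   F   F   F   F   F   F   F   F   F   F
  3   T   F   F   T   F   T   F   T   T   F   T   F   T   F   F   T   F   F   F   F   F
  4   T   F   F   T   F   T   F   T   T   F   T   F   T   F   T   T   F   T   F   T   F
  5   T   F   F   T   F   T   T   T   T   F   T   T   T   T   T   T   F   T   T   T   T
  6   T   F   T   T   F   T   T   T   T   T   T   T   T   T   T   T   T   T   T   T   T

16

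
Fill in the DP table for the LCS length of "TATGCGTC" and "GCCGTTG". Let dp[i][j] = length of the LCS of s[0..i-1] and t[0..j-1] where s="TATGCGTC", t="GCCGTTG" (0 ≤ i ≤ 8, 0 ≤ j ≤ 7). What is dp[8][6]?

   ''  G  C  C  G  T  T  G
''  0  0  0  0  0  0  0  0
 T  0  0  0  0  0  1  1  1
 A  0  0  0  0  0  1  1  1
 T  0  0  0  0  0  1  2  2
 G  0  1  1  1  1  1  2  3
 C  0  1  2  2  2  2  2  3
 G  0  1  2  2  3  3  3  3
 T  0  1  2  2  3  4  4  4
 C  0  1  2  3  3  4  4  4

4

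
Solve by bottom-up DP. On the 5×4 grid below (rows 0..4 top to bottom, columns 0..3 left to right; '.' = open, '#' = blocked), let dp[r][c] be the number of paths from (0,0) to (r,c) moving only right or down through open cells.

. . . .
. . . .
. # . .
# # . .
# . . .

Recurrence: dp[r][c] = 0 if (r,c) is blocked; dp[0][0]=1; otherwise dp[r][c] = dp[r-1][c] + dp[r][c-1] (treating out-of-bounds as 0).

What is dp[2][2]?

r\c   0   1   2   3
  0   1   1   1   1
  1   1   2   3   4
  2   1   0   3   7
  3   0   0   3  10
  4   0   0   3  13

3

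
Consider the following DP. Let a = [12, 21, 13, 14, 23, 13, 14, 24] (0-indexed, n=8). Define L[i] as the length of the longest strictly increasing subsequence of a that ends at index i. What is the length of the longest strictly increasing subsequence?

5

   i    0    1    2    3    4    5    6    7
a[i]   12   21   13   14   23   13   14   24
L[i]    1    2    2    3    4    2    3    5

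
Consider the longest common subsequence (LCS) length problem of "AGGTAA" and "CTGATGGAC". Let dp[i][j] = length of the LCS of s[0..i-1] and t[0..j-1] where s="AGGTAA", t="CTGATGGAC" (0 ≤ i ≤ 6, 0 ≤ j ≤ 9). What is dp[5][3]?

1

   ''  C  T  G  A  T  G  G  A  C
''  0  0  0  0  0  0  0  0  0  0
 A  0  0  0  0  1  1  1  1  1  1
 G  0  0  0  1  1  1  2  2  2  2
 G  0  0  0  1  1  1  2  3  3  3
 T  0  0  1  1  1  2  2  3  3  3
 A  0  0  1  1  2  2  2  3  4  4
 A  0  0  1  1  2  2  2  3  4  4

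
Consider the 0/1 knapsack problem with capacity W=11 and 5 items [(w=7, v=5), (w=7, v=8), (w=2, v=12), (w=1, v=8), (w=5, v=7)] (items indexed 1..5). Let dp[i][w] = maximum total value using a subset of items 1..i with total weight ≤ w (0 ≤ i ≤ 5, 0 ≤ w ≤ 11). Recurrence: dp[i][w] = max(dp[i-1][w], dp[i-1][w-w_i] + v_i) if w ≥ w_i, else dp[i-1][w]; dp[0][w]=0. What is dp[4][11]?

i\w   0   1   2   3   4   5   6   7   8   9  10  11
  0   0   0   0   0   0   0   0   0   0   0   0   0
  1   0   0   0   0   0   0   0   5   5   5   5   5
  2   0   0   0   0   0   0   0   8   8   8   8   8
  3   0   0  12  12  12  12  12  12  12  20  20  20
  4   0   8  12  20  20  20  20  20  20  20  28  28
  5   0   8  12  20  20  20  20  20  27  27  28  28

28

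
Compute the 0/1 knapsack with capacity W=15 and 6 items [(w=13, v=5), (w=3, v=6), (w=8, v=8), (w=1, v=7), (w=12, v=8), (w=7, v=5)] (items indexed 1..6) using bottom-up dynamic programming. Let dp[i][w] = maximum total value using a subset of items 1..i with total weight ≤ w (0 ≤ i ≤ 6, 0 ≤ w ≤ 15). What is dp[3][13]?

i\w   0   1   2   3   4   5   6   7   8   9  10  11  12  13  14  15
  0   0   0   0   0   0   0   0   0   0   0   0   0   0   0   0   0
  1   0   0   0   0   0   0   0   0   0   0   0   0   0   5   5   5
  2   0   0   0   6   6   6   6   6   6   6   6   6   6   6   6   6
  3   0   0   0   6   6   6   6   6   8   8   8  14  14  14  14  14
  4   0   7   7   7  13  13  13  13  13  15  15  15  21  21  21  21
  5   0   7   7   7  13  13  13  13  13  15  15  15  21  21  21  21
  6   0   7   7   7  13  13  13  13  13  15  15  18  21  21  21  21

14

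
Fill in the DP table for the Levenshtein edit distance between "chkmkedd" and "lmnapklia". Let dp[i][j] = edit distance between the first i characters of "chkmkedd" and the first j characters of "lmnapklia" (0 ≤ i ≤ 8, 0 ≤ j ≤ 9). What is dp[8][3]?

   ''  l  m  n  a  p  k  l  i  a
''  0  1  2  3  4  5  6  7  8  9
 c  1  1  2  3  4  5  6  7  8  9
 h  2  2  2  3  4  5  6  7  8  9
 k  3  3  3  3  4  5  5  6  7  8
 m  4  4  3  4  4  5  6  6  7  8
 k  5  5  4  4  5  5  5  6  7  8
 e  6  6  5  5  5  6  6  6  7  8
 d  7  7  6  6  6  6  7  7  7  8
 d  8  8  7  7  7  7  7  8  8  8

7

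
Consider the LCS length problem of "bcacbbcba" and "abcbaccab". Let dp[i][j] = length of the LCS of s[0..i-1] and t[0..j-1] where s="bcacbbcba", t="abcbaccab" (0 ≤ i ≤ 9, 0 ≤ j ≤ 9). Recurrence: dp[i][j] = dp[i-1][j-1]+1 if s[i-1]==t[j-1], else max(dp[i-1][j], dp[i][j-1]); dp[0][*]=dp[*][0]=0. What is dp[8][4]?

   ''  a  b  c  b  a  c  c  a  b
''  0  0  0  0  0  0  0  0  0  0
 b  0  0  1  1  1  1  1  1  1  1
 c  0  0  1  2  2  2  2  2  2  2
 a  0  1  1  2  2  3  3  3  3  3
 c  0  1  1  2  2  3  4  4  4  4
 b  0  1  2  2  3  3  4  4  4  5
 b  0  1  2  2  3  3  4  4  4  5
 c  0  1  2  3  3  3  4  5  5  5
 b  0  1  2  3  4  4  4  5  5  6
 a  0  1  2  3  4  5  5  5  6  6

4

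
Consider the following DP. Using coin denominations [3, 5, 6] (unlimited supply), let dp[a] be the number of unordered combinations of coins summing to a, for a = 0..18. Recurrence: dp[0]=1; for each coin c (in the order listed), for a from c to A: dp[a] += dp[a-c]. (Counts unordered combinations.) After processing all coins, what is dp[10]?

1

after  coin     0     1     2     3     4     5     6     7     8     9    10    11    12    13    14    15    16    17    18
          3     1     0     0     1     0     0     1     0     0     1     0     0     1     0     0     1     0     0     1
          5     1     0     0     1     0     1     1     0     1     1     1     1     1     1     1     2     1     1     2
          6     1     0     0     1     0     1     2     0     1     2     1     2     3     1     2     4     2     3     5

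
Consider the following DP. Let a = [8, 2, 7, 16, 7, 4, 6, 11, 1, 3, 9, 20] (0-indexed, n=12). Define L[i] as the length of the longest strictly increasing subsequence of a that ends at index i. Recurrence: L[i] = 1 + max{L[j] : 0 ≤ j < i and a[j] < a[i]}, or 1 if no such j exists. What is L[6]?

3

   i    0    1    2    3    4    5    6    7    8    9   10   11
a[i]    8    2    7   16    7    4    6   11    1    3    9   20
L[i]    1    1    2    3    2    2    3    4    1    2    4    5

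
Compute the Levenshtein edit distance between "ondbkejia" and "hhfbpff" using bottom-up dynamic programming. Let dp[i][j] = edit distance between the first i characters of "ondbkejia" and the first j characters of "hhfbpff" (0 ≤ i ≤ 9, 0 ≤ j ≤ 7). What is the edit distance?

8

   ''  h  h  f  b  p  f  f
''  0  1  2  3  4  5  6  7
 o  1  1  2  3  4  5  6  7
 n  2  2  2  3  4  5  6  7
 d  3  3  3  3  4  5  6  7
 b  4  4  4  4  3  4  5  6
 k  5  5  5  5  4  4  5  6
 e  6  6  6  6  5  5  5  6
 j  7  7  7  7  6  6  6  6
 i  8  8  8  8  7  7  7  7
 a  9  9  9  9  8  8  8  8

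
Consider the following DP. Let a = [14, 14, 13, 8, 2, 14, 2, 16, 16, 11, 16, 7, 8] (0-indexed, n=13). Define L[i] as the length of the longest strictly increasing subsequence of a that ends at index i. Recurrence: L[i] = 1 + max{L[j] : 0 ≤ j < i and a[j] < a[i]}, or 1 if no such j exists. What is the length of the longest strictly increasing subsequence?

   i    0    1    2    3    4    5    6    7    8    9   10   11   12
a[i]   14   14   13    8    2   14    2   16   16   11   16    7    8
L[i]    1    1    1    1    1    2    1    3    3    2    3    2    3

3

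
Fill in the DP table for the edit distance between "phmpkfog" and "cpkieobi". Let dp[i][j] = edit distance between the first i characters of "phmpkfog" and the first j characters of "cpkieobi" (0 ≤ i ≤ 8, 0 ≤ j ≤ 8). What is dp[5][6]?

   ''  c  p  k  i  e  o  b  i
''  0  1  2  3  4  5  6  7  8
 p  1  1  1  2  3  4  5  6  7
 h  2  2  2  2  3  4  5  6  7
 m  3  3  3  3  3  4  5  6  7
 p  4  4  3  4  4  4  5  6  7
 k  5  5  4  3  4  5  5  6  7
 f  6  6  5  4  4  5  6  6  7
 o  7  7  6  5  5  5  5  6  7
 g  8  8  7  6  6  6  6  6  7

5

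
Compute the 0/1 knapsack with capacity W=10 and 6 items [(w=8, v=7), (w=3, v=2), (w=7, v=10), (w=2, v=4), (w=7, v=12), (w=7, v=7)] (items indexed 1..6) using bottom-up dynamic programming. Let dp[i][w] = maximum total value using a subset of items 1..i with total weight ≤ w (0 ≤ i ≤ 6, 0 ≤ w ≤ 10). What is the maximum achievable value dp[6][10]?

i\w   0   1   2   3   4   5   6   7   8   9  10
  0   0   0   0   0   0   0   0   0   0   0   0
  1   0   0   0   0   0   0   0   0   7   7   7
  2   0   0   0   2   2   2   2   2   7   7   7
  3   0   0   0   2   2   2   2  10  10  10  12
  4   0   0   4   4   4   6   6  10  10  14  14
  5   0   0   4   4   4   6   6  12  12  16  16
  6   0   0   4   4   4   6   6  12  12  16  16

16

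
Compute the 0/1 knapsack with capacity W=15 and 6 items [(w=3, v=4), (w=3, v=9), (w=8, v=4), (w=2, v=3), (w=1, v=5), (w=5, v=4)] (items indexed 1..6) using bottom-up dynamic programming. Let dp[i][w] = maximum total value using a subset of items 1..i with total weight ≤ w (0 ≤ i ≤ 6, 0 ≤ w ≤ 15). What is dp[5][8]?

i\w   0   1   2   3   4   5   6   7   8   9  10  11  12  13  14  15
  0   0   0   0   0   0   0   0   0   0   0   0   0   0   0   0   0
  1   0   0   0   4   4   4   4   4   4   4   4   4   4   4   4   4
  2   0   0   0   9   9   9  13  13  13  13  13  13  13  13  13  13
  3   0   0   0   9   9   9  13  13  13  13  13  13  13  13  17  17
  4   0   0   3   9   9  12  13  13  16  16  16  16  16  16  17  17
  5   0   5   5   9  14  14  17  18  18  21  21  21  21  21  21  22
  6   0   5   5   9  14  14  17  18  18  21  21  21  22  22  25  25

18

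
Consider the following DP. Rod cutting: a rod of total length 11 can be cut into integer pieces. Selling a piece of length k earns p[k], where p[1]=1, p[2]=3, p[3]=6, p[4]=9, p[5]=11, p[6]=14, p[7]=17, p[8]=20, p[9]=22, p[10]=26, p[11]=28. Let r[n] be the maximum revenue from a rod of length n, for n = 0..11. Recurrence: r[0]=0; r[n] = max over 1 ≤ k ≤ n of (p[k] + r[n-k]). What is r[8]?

20

   n    0    1    2    3    4    5    6    7    8    9   10   11
r[n]    0    1    3    6    9   11   14   17   20   22   26   28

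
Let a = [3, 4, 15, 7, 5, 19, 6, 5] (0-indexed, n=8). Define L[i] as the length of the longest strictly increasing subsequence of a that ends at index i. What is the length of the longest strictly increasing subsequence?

4

   i    0    1    2    3    4    5    6    7
a[i]    3    4   15    7    5   19    6    5
L[i]    1    2    3    3    3    4    4    3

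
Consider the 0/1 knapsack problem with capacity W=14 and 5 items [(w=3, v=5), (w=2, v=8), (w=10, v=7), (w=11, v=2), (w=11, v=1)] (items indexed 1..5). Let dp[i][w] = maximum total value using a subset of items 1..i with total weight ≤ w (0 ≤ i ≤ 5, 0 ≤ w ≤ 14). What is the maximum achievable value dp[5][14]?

15

i\w   0   1   2   3   4   5   6   7   8   9  10  11  12  13  14
  0   0   0   0   0   0   0   0   0   0   0   0   0   0   0   0
  1   0   0   0   5   5   5   5   5   5   5   5   5   5   5   5
  2   0   0   8   8   8  13  13  13  13  13  13  13  13  13  13
  3   0   0   8   8   8  13  13  13  13  13  13  13  15  15  15
  4   0   0   8   8   8  13  13  13  13  13  13  13  15  15  15
  5   0   0   8   8   8  13  13  13  13  13  13  13  15  15  15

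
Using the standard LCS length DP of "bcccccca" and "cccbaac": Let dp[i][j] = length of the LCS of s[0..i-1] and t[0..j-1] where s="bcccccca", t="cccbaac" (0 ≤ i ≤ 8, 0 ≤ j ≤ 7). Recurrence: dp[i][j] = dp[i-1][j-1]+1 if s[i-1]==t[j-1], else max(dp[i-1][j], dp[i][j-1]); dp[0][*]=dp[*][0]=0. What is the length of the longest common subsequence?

4

   ''  c  c  c  b  a  a  c
''  0  0  0  0  0  0  0  0
 b  0  0  0  0  1  1  1  1
 c  0  1  1  1  1  1  1  2
 c  0  1  2  2  2  2  2  2
 c  0  1  2  3  3  3  3  3
 c  0  1  2  3  3  3  3  4
 c  0  1  2  3  3  3  3  4
 c  0  1  2  3  3  3  3  4
 a  0  1  2  3  3  4  4  4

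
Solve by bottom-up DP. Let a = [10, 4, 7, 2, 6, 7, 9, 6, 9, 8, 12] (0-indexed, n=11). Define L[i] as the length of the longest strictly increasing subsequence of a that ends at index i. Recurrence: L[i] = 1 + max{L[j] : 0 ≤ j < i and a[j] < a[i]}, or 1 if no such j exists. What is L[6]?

   i    0    1    2    3    4    5    6    7    8    9   10
a[i]   10    4    7    2    6    7    9    6    9    8   12
L[i]    1    1    2    1    2    3    4    2    4    4    5

4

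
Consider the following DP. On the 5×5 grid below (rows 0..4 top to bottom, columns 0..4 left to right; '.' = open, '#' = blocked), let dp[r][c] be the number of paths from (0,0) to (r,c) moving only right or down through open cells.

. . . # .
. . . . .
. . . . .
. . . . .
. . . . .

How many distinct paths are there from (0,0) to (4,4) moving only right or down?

65

r\c   0   1   2   3   4
  0   1   1   1   0   0
  1   1   2   3   3   3
  2   1   3   6   9  12
  3   1   4  10  19  31
  4   1   5  15  34  65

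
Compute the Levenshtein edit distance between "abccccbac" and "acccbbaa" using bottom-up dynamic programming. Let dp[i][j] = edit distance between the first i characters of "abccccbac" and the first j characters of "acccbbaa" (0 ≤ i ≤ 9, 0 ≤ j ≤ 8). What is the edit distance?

3

   ''  a  c  c  c  b  b  a  a
''  0  1  2  3  4  5  6  7  8
 a  1  0  1  2  3  4  5  6  7
 b  2  1  1  2  3  3  4  5  6
 c  3  2  1  1  2  3  4  5  6
 c  4  3  2  1  1  2  3  4  5
 c  5  4  3  2  1  2  3  4  5
 c  6  5  4  3  2  2  3  4  5
 b  7  6  5  4  3  2  2  3  4
 a  8  7  6  5  4  3  3  2  3
 c  9  8  7  6  5  4  4  3  3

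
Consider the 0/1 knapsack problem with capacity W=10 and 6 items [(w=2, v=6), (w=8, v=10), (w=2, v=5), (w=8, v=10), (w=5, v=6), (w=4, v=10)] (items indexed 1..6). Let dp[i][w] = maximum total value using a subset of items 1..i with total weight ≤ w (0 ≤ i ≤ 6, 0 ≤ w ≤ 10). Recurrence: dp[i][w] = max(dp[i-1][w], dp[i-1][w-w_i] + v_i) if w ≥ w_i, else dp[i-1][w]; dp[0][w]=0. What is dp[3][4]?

i\w   0   1   2   3   4   5   6   7   8   9  10
  0   0   0   0   0   0   0   0   0   0   0   0
  1   0   0   6   6   6   6   6   6   6   6   6
  2   0   0   6   6   6   6   6   6  10  10  16
  3   0   0   6   6  11  11  11  11  11  11  16
  4   0   0   6   6  11  11  11  11  11  11  16
  5   0   0   6   6  11  11  11  12  12  17  17
  6   0   0   6   6  11  11  16  16  21  21  21

11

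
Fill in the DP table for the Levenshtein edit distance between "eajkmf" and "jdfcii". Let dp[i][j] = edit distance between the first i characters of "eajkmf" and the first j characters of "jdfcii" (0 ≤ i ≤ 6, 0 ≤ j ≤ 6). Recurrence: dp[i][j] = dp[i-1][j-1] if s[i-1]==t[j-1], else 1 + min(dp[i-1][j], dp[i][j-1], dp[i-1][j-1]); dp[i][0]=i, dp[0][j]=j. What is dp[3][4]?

4

   ''  j  d  f  c  i  i
''  0  1  2  3  4  5  6
 e  1  1  2  3  4  5  6
 a  2  2  2  3  4  5  6
 j  3  2  3  3  4  5  6
 k  4  3  3  4  4  5  6
 m  5  4  4  4  5  5  6
 f  6  5  5  4  5  6  6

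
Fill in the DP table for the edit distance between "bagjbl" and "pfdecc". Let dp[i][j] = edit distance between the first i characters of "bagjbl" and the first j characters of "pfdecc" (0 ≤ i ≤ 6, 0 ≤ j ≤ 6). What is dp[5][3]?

5

   ''  p  f  d  e  c  c
''  0  1  2  3  4  5  6
 b  1  1  2  3  4  5  6
 a  2  2  2  3  4  5  6
 g  3  3  3  3  4  5  6
 j  4  4  4  4  4  5  6
 b  5  5  5  5  5  5  6
 l  6  6  6  6  6  6  6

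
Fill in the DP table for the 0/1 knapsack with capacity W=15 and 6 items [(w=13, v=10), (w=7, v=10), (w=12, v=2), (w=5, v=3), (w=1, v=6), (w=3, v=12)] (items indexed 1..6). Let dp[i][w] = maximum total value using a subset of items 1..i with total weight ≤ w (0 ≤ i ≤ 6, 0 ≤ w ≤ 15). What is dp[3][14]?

i\w   0   1   2   3   4   5   6   7   8   9  10  11  12  13  14  15
  0   0   0   0   0   0   0   0   0   0   0   0   0   0   0   0   0
  1   0   0   0   0   0   0   0   0   0   0   0   0   0  10  10  10
  2   0   0   0   0   0   0   0  10  10  10  10  10  10  10  10  10
  3   0   0   0   0   0   0   0  10  10  10  10  10  10  10  10  10
  4   0   0   0   0   0   3   3  10  10  10  10  10  13  13  13  13
  5   0   6   6   6   6   6   9  10  16  16  16  16  16  19  19  19
  6   0   6   6  12  18  18  18  18  18  21  22  28  28  28  28  28

10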